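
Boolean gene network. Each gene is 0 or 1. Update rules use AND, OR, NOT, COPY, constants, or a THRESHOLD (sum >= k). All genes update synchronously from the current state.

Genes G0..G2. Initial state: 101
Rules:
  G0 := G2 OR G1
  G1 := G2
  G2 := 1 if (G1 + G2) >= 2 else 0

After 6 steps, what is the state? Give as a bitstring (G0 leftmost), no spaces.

Step 1: G0=G2|G1=1|0=1 G1=G2=1 G2=(0+1>=2)=0 -> 110
Step 2: G0=G2|G1=0|1=1 G1=G2=0 G2=(1+0>=2)=0 -> 100
Step 3: G0=G2|G1=0|0=0 G1=G2=0 G2=(0+0>=2)=0 -> 000
Step 4: G0=G2|G1=0|0=0 G1=G2=0 G2=(0+0>=2)=0 -> 000
Step 5: G0=G2|G1=0|0=0 G1=G2=0 G2=(0+0>=2)=0 -> 000
Step 6: G0=G2|G1=0|0=0 G1=G2=0 G2=(0+0>=2)=0 -> 000

000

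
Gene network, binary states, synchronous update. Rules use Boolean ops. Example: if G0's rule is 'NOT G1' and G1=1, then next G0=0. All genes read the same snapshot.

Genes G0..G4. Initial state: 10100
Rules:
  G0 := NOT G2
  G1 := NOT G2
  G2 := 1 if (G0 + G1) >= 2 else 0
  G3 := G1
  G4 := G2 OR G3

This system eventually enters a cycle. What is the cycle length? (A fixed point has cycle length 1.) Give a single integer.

Answer: 4

Derivation:
Step 0: 10100
Step 1: G0=NOT G2=NOT 1=0 G1=NOT G2=NOT 1=0 G2=(1+0>=2)=0 G3=G1=0 G4=G2|G3=1|0=1 -> 00001
Step 2: G0=NOT G2=NOT 0=1 G1=NOT G2=NOT 0=1 G2=(0+0>=2)=0 G3=G1=0 G4=G2|G3=0|0=0 -> 11000
Step 3: G0=NOT G2=NOT 0=1 G1=NOT G2=NOT 0=1 G2=(1+1>=2)=1 G3=G1=1 G4=G2|G3=0|0=0 -> 11110
Step 4: G0=NOT G2=NOT 1=0 G1=NOT G2=NOT 1=0 G2=(1+1>=2)=1 G3=G1=1 G4=G2|G3=1|1=1 -> 00111
Step 5: G0=NOT G2=NOT 1=0 G1=NOT G2=NOT 1=0 G2=(0+0>=2)=0 G3=G1=0 G4=G2|G3=1|1=1 -> 00001
State from step 5 equals state from step 1 -> cycle length 4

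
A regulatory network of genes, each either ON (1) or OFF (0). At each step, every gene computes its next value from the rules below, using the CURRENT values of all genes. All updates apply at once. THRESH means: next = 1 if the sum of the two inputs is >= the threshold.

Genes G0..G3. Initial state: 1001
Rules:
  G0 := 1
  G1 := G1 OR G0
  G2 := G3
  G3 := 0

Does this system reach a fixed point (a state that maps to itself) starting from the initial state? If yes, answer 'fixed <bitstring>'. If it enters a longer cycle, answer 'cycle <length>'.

Answer: fixed 1100

Derivation:
Step 0: 1001
Step 1: G0=1(const) G1=G1|G0=0|1=1 G2=G3=1 G3=0(const) -> 1110
Step 2: G0=1(const) G1=G1|G0=1|1=1 G2=G3=0 G3=0(const) -> 1100
Step 3: G0=1(const) G1=G1|G0=1|1=1 G2=G3=0 G3=0(const) -> 1100
Fixed point reached at step 2: 1100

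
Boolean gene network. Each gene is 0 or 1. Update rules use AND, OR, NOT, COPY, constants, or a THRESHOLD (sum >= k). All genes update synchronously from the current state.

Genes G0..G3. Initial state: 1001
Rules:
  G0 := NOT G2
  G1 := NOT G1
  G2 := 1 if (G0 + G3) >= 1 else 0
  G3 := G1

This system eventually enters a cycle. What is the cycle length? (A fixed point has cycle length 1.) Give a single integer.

Step 0: 1001
Step 1: G0=NOT G2=NOT 0=1 G1=NOT G1=NOT 0=1 G2=(1+1>=1)=1 G3=G1=0 -> 1110
Step 2: G0=NOT G2=NOT 1=0 G1=NOT G1=NOT 1=0 G2=(1+0>=1)=1 G3=G1=1 -> 0011
Step 3: G0=NOT G2=NOT 1=0 G1=NOT G1=NOT 0=1 G2=(0+1>=1)=1 G3=G1=0 -> 0110
Step 4: G0=NOT G2=NOT 1=0 G1=NOT G1=NOT 1=0 G2=(0+0>=1)=0 G3=G1=1 -> 0001
Step 5: G0=NOT G2=NOT 0=1 G1=NOT G1=NOT 0=1 G2=(0+1>=1)=1 G3=G1=0 -> 1110
State from step 5 equals state from step 1 -> cycle length 4

Answer: 4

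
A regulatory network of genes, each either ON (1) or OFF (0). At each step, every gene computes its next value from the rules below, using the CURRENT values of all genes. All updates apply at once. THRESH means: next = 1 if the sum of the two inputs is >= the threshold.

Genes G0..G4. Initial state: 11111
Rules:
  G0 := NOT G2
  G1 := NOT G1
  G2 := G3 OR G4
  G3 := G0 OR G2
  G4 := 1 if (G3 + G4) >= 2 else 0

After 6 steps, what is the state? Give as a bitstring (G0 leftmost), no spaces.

Step 1: G0=NOT G2=NOT 1=0 G1=NOT G1=NOT 1=0 G2=G3|G4=1|1=1 G3=G0|G2=1|1=1 G4=(1+1>=2)=1 -> 00111
Step 2: G0=NOT G2=NOT 1=0 G1=NOT G1=NOT 0=1 G2=G3|G4=1|1=1 G3=G0|G2=0|1=1 G4=(1+1>=2)=1 -> 01111
Step 3: G0=NOT G2=NOT 1=0 G1=NOT G1=NOT 1=0 G2=G3|G4=1|1=1 G3=G0|G2=0|1=1 G4=(1+1>=2)=1 -> 00111
Step 4: G0=NOT G2=NOT 1=0 G1=NOT G1=NOT 0=1 G2=G3|G4=1|1=1 G3=G0|G2=0|1=1 G4=(1+1>=2)=1 -> 01111
Step 5: G0=NOT G2=NOT 1=0 G1=NOT G1=NOT 1=0 G2=G3|G4=1|1=1 G3=G0|G2=0|1=1 G4=(1+1>=2)=1 -> 00111
Step 6: G0=NOT G2=NOT 1=0 G1=NOT G1=NOT 0=1 G2=G3|G4=1|1=1 G3=G0|G2=0|1=1 G4=(1+1>=2)=1 -> 01111

01111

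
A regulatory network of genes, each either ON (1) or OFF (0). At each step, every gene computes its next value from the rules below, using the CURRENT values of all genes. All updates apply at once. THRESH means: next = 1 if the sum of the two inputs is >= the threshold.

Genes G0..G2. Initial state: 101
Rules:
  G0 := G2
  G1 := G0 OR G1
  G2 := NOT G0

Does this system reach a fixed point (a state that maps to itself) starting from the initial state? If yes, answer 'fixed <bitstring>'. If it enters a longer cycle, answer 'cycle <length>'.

Answer: cycle 4

Derivation:
Step 0: 101
Step 1: G0=G2=1 G1=G0|G1=1|0=1 G2=NOT G0=NOT 1=0 -> 110
Step 2: G0=G2=0 G1=G0|G1=1|1=1 G2=NOT G0=NOT 1=0 -> 010
Step 3: G0=G2=0 G1=G0|G1=0|1=1 G2=NOT G0=NOT 0=1 -> 011
Step 4: G0=G2=1 G1=G0|G1=0|1=1 G2=NOT G0=NOT 0=1 -> 111
Step 5: G0=G2=1 G1=G0|G1=1|1=1 G2=NOT G0=NOT 1=0 -> 110
Cycle of length 4 starting at step 1 -> no fixed point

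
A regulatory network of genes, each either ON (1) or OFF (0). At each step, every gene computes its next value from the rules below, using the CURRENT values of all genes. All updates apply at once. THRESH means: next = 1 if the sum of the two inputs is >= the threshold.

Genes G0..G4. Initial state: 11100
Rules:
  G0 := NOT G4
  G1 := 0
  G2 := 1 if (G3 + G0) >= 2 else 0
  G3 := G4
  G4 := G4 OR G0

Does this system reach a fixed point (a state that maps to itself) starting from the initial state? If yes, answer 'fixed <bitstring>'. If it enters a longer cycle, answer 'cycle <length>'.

Answer: fixed 00011

Derivation:
Step 0: 11100
Step 1: G0=NOT G4=NOT 0=1 G1=0(const) G2=(0+1>=2)=0 G3=G4=0 G4=G4|G0=0|1=1 -> 10001
Step 2: G0=NOT G4=NOT 1=0 G1=0(const) G2=(0+1>=2)=0 G3=G4=1 G4=G4|G0=1|1=1 -> 00011
Step 3: G0=NOT G4=NOT 1=0 G1=0(const) G2=(1+0>=2)=0 G3=G4=1 G4=G4|G0=1|0=1 -> 00011
Fixed point reached at step 2: 00011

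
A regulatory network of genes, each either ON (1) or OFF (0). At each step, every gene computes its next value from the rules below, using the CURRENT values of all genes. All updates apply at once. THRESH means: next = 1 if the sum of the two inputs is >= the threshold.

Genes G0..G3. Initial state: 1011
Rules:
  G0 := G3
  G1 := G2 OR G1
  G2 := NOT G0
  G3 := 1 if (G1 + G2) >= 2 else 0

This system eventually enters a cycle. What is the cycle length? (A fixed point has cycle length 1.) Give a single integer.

Step 0: 1011
Step 1: G0=G3=1 G1=G2|G1=1|0=1 G2=NOT G0=NOT 1=0 G3=(0+1>=2)=0 -> 1100
Step 2: G0=G3=0 G1=G2|G1=0|1=1 G2=NOT G0=NOT 1=0 G3=(1+0>=2)=0 -> 0100
Step 3: G0=G3=0 G1=G2|G1=0|1=1 G2=NOT G0=NOT 0=1 G3=(1+0>=2)=0 -> 0110
Step 4: G0=G3=0 G1=G2|G1=1|1=1 G2=NOT G0=NOT 0=1 G3=(1+1>=2)=1 -> 0111
Step 5: G0=G3=1 G1=G2|G1=1|1=1 G2=NOT G0=NOT 0=1 G3=(1+1>=2)=1 -> 1111
Step 6: G0=G3=1 G1=G2|G1=1|1=1 G2=NOT G0=NOT 1=0 G3=(1+1>=2)=1 -> 1101
Step 7: G0=G3=1 G1=G2|G1=0|1=1 G2=NOT G0=NOT 1=0 G3=(1+0>=2)=0 -> 1100
State from step 7 equals state from step 1 -> cycle length 6

Answer: 6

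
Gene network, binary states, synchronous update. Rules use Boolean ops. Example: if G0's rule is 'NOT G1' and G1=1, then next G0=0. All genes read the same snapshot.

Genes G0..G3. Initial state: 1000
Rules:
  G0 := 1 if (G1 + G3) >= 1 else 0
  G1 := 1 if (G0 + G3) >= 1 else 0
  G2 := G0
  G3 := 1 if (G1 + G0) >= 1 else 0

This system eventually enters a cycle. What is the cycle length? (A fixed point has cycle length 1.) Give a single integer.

Answer: 1

Derivation:
Step 0: 1000
Step 1: G0=(0+0>=1)=0 G1=(1+0>=1)=1 G2=G0=1 G3=(0+1>=1)=1 -> 0111
Step 2: G0=(1+1>=1)=1 G1=(0+1>=1)=1 G2=G0=0 G3=(1+0>=1)=1 -> 1101
Step 3: G0=(1+1>=1)=1 G1=(1+1>=1)=1 G2=G0=1 G3=(1+1>=1)=1 -> 1111
Step 4: G0=(1+1>=1)=1 G1=(1+1>=1)=1 G2=G0=1 G3=(1+1>=1)=1 -> 1111
State from step 4 equals state from step 3 -> cycle length 1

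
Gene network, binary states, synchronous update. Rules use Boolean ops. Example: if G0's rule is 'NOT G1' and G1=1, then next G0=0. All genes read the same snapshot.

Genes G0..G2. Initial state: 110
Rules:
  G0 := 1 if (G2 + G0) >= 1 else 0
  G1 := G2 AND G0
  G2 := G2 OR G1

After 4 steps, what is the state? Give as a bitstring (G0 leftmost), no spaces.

Step 1: G0=(0+1>=1)=1 G1=G2&G0=0&1=0 G2=G2|G1=0|1=1 -> 101
Step 2: G0=(1+1>=1)=1 G1=G2&G0=1&1=1 G2=G2|G1=1|0=1 -> 111
Step 3: G0=(1+1>=1)=1 G1=G2&G0=1&1=1 G2=G2|G1=1|1=1 -> 111
Step 4: G0=(1+1>=1)=1 G1=G2&G0=1&1=1 G2=G2|G1=1|1=1 -> 111

111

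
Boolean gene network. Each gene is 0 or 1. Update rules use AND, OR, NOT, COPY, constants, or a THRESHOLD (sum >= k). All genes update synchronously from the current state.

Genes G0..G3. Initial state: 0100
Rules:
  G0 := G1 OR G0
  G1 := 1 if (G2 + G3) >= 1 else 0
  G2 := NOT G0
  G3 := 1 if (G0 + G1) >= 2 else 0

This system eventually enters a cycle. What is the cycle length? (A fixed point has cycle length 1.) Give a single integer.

Answer: 2

Derivation:
Step 0: 0100
Step 1: G0=G1|G0=1|0=1 G1=(0+0>=1)=0 G2=NOT G0=NOT 0=1 G3=(0+1>=2)=0 -> 1010
Step 2: G0=G1|G0=0|1=1 G1=(1+0>=1)=1 G2=NOT G0=NOT 1=0 G3=(1+0>=2)=0 -> 1100
Step 3: G0=G1|G0=1|1=1 G1=(0+0>=1)=0 G2=NOT G0=NOT 1=0 G3=(1+1>=2)=1 -> 1001
Step 4: G0=G1|G0=0|1=1 G1=(0+1>=1)=1 G2=NOT G0=NOT 1=0 G3=(1+0>=2)=0 -> 1100
State from step 4 equals state from step 2 -> cycle length 2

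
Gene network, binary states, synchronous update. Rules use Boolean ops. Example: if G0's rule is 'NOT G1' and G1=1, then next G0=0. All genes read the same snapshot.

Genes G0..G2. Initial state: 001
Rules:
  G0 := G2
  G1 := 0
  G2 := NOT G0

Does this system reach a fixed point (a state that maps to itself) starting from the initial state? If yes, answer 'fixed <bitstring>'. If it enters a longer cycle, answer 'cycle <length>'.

Answer: cycle 4

Derivation:
Step 0: 001
Step 1: G0=G2=1 G1=0(const) G2=NOT G0=NOT 0=1 -> 101
Step 2: G0=G2=1 G1=0(const) G2=NOT G0=NOT 1=0 -> 100
Step 3: G0=G2=0 G1=0(const) G2=NOT G0=NOT 1=0 -> 000
Step 4: G0=G2=0 G1=0(const) G2=NOT G0=NOT 0=1 -> 001
Cycle of length 4 starting at step 0 -> no fixed point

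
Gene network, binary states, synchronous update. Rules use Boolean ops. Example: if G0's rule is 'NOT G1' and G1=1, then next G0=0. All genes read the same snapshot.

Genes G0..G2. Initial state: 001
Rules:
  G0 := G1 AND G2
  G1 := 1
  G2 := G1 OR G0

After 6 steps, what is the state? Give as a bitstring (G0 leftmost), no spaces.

Step 1: G0=G1&G2=0&1=0 G1=1(const) G2=G1|G0=0|0=0 -> 010
Step 2: G0=G1&G2=1&0=0 G1=1(const) G2=G1|G0=1|0=1 -> 011
Step 3: G0=G1&G2=1&1=1 G1=1(const) G2=G1|G0=1|0=1 -> 111
Step 4: G0=G1&G2=1&1=1 G1=1(const) G2=G1|G0=1|1=1 -> 111
Step 5: G0=G1&G2=1&1=1 G1=1(const) G2=G1|G0=1|1=1 -> 111
Step 6: G0=G1&G2=1&1=1 G1=1(const) G2=G1|G0=1|1=1 -> 111

111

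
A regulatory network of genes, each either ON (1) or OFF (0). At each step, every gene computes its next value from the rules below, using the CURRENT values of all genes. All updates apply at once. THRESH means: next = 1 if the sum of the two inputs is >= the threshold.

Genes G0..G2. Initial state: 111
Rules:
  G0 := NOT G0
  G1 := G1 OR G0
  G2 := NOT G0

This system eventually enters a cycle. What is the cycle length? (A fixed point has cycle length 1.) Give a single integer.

Answer: 2

Derivation:
Step 0: 111
Step 1: G0=NOT G0=NOT 1=0 G1=G1|G0=1|1=1 G2=NOT G0=NOT 1=0 -> 010
Step 2: G0=NOT G0=NOT 0=1 G1=G1|G0=1|0=1 G2=NOT G0=NOT 0=1 -> 111
State from step 2 equals state from step 0 -> cycle length 2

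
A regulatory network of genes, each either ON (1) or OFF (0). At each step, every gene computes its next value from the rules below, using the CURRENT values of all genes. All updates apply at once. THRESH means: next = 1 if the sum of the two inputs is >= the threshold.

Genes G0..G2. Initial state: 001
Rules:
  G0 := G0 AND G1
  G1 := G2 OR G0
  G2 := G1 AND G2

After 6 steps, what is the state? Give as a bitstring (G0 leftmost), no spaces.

Step 1: G0=G0&G1=0&0=0 G1=G2|G0=1|0=1 G2=G1&G2=0&1=0 -> 010
Step 2: G0=G0&G1=0&1=0 G1=G2|G0=0|0=0 G2=G1&G2=1&0=0 -> 000
Step 3: G0=G0&G1=0&0=0 G1=G2|G0=0|0=0 G2=G1&G2=0&0=0 -> 000
Step 4: G0=G0&G1=0&0=0 G1=G2|G0=0|0=0 G2=G1&G2=0&0=0 -> 000
Step 5: G0=G0&G1=0&0=0 G1=G2|G0=0|0=0 G2=G1&G2=0&0=0 -> 000
Step 6: G0=G0&G1=0&0=0 G1=G2|G0=0|0=0 G2=G1&G2=0&0=0 -> 000

000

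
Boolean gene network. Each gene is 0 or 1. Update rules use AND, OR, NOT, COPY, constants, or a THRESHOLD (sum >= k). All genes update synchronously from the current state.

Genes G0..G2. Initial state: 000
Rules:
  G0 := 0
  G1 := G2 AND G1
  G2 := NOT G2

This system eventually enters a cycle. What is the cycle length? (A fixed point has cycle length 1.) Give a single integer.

Step 0: 000
Step 1: G0=0(const) G1=G2&G1=0&0=0 G2=NOT G2=NOT 0=1 -> 001
Step 2: G0=0(const) G1=G2&G1=1&0=0 G2=NOT G2=NOT 1=0 -> 000
State from step 2 equals state from step 0 -> cycle length 2

Answer: 2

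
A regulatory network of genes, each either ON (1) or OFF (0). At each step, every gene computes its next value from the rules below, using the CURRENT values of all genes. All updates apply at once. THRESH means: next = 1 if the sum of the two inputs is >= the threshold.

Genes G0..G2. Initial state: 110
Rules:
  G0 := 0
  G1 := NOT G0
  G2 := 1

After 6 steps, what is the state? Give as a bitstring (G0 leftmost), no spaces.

Step 1: G0=0(const) G1=NOT G0=NOT 1=0 G2=1(const) -> 001
Step 2: G0=0(const) G1=NOT G0=NOT 0=1 G2=1(const) -> 011
Step 3: G0=0(const) G1=NOT G0=NOT 0=1 G2=1(const) -> 011
Step 4: G0=0(const) G1=NOT G0=NOT 0=1 G2=1(const) -> 011
Step 5: G0=0(const) G1=NOT G0=NOT 0=1 G2=1(const) -> 011
Step 6: G0=0(const) G1=NOT G0=NOT 0=1 G2=1(const) -> 011

011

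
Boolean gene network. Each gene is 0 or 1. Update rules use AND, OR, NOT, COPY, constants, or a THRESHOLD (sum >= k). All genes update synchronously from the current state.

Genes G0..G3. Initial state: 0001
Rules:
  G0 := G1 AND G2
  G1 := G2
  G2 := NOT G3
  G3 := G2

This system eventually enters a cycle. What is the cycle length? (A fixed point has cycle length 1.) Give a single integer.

Answer: 4

Derivation:
Step 0: 0001
Step 1: G0=G1&G2=0&0=0 G1=G2=0 G2=NOT G3=NOT 1=0 G3=G2=0 -> 0000
Step 2: G0=G1&G2=0&0=0 G1=G2=0 G2=NOT G3=NOT 0=1 G3=G2=0 -> 0010
Step 3: G0=G1&G2=0&1=0 G1=G2=1 G2=NOT G3=NOT 0=1 G3=G2=1 -> 0111
Step 4: G0=G1&G2=1&1=1 G1=G2=1 G2=NOT G3=NOT 1=0 G3=G2=1 -> 1101
Step 5: G0=G1&G2=1&0=0 G1=G2=0 G2=NOT G3=NOT 1=0 G3=G2=0 -> 0000
State from step 5 equals state from step 1 -> cycle length 4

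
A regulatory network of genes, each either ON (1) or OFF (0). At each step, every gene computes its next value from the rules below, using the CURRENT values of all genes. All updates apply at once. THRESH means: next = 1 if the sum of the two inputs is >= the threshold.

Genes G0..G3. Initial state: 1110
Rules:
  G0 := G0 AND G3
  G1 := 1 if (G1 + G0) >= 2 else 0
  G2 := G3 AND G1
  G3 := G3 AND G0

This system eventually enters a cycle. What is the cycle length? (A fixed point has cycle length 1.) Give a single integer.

Answer: 1

Derivation:
Step 0: 1110
Step 1: G0=G0&G3=1&0=0 G1=(1+1>=2)=1 G2=G3&G1=0&1=0 G3=G3&G0=0&1=0 -> 0100
Step 2: G0=G0&G3=0&0=0 G1=(1+0>=2)=0 G2=G3&G1=0&1=0 G3=G3&G0=0&0=0 -> 0000
Step 3: G0=G0&G3=0&0=0 G1=(0+0>=2)=0 G2=G3&G1=0&0=0 G3=G3&G0=0&0=0 -> 0000
State from step 3 equals state from step 2 -> cycle length 1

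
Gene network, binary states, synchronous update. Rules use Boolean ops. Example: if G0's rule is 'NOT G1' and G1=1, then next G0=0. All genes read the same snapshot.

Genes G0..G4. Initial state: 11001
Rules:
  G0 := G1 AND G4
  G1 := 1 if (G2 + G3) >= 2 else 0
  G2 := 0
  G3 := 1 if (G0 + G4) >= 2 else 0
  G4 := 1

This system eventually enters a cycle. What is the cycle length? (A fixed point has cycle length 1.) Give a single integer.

Answer: 1

Derivation:
Step 0: 11001
Step 1: G0=G1&G4=1&1=1 G1=(0+0>=2)=0 G2=0(const) G3=(1+1>=2)=1 G4=1(const) -> 10011
Step 2: G0=G1&G4=0&1=0 G1=(0+1>=2)=0 G2=0(const) G3=(1+1>=2)=1 G4=1(const) -> 00011
Step 3: G0=G1&G4=0&1=0 G1=(0+1>=2)=0 G2=0(const) G3=(0+1>=2)=0 G4=1(const) -> 00001
Step 4: G0=G1&G4=0&1=0 G1=(0+0>=2)=0 G2=0(const) G3=(0+1>=2)=0 G4=1(const) -> 00001
State from step 4 equals state from step 3 -> cycle length 1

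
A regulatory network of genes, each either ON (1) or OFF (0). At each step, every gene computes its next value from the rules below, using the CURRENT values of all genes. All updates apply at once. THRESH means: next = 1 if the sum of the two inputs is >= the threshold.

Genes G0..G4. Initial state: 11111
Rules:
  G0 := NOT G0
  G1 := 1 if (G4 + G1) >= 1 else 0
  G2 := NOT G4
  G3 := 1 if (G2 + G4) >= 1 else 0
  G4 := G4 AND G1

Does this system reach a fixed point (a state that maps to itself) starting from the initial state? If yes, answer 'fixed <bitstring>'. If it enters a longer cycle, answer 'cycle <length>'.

Answer: cycle 2

Derivation:
Step 0: 11111
Step 1: G0=NOT G0=NOT 1=0 G1=(1+1>=1)=1 G2=NOT G4=NOT 1=0 G3=(1+1>=1)=1 G4=G4&G1=1&1=1 -> 01011
Step 2: G0=NOT G0=NOT 0=1 G1=(1+1>=1)=1 G2=NOT G4=NOT 1=0 G3=(0+1>=1)=1 G4=G4&G1=1&1=1 -> 11011
Step 3: G0=NOT G0=NOT 1=0 G1=(1+1>=1)=1 G2=NOT G4=NOT 1=0 G3=(0+1>=1)=1 G4=G4&G1=1&1=1 -> 01011
Cycle of length 2 starting at step 1 -> no fixed point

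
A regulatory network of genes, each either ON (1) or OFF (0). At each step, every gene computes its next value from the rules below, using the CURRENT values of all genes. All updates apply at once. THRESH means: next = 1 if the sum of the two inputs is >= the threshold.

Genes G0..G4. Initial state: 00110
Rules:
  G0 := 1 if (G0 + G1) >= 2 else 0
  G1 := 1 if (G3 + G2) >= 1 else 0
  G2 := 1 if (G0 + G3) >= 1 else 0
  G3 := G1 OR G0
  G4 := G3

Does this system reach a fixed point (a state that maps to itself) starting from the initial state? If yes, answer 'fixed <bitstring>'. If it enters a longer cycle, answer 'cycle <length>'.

Step 0: 00110
Step 1: G0=(0+0>=2)=0 G1=(1+1>=1)=1 G2=(0+1>=1)=1 G3=G1|G0=0|0=0 G4=G3=1 -> 01101
Step 2: G0=(0+1>=2)=0 G1=(0+1>=1)=1 G2=(0+0>=1)=0 G3=G1|G0=1|0=1 G4=G3=0 -> 01010
Step 3: G0=(0+1>=2)=0 G1=(1+0>=1)=1 G2=(0+1>=1)=1 G3=G1|G0=1|0=1 G4=G3=1 -> 01111
Step 4: G0=(0+1>=2)=0 G1=(1+1>=1)=1 G2=(0+1>=1)=1 G3=G1|G0=1|0=1 G4=G3=1 -> 01111
Fixed point reached at step 3: 01111

Answer: fixed 01111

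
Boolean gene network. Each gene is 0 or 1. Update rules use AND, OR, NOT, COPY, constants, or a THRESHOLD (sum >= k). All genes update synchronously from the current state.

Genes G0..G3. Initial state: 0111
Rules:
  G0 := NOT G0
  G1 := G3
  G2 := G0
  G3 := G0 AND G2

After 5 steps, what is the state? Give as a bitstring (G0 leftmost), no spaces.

Step 1: G0=NOT G0=NOT 0=1 G1=G3=1 G2=G0=0 G3=G0&G2=0&1=0 -> 1100
Step 2: G0=NOT G0=NOT 1=0 G1=G3=0 G2=G0=1 G3=G0&G2=1&0=0 -> 0010
Step 3: G0=NOT G0=NOT 0=1 G1=G3=0 G2=G0=0 G3=G0&G2=0&1=0 -> 1000
Step 4: G0=NOT G0=NOT 1=0 G1=G3=0 G2=G0=1 G3=G0&G2=1&0=0 -> 0010
Step 5: G0=NOT G0=NOT 0=1 G1=G3=0 G2=G0=0 G3=G0&G2=0&1=0 -> 1000

1000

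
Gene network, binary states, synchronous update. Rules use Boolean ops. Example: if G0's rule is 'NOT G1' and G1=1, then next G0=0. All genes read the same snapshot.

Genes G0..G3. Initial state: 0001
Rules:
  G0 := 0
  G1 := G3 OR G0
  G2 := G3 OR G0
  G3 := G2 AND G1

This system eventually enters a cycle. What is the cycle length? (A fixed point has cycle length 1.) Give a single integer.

Answer: 2

Derivation:
Step 0: 0001
Step 1: G0=0(const) G1=G3|G0=1|0=1 G2=G3|G0=1|0=1 G3=G2&G1=0&0=0 -> 0110
Step 2: G0=0(const) G1=G3|G0=0|0=0 G2=G3|G0=0|0=0 G3=G2&G1=1&1=1 -> 0001
State from step 2 equals state from step 0 -> cycle length 2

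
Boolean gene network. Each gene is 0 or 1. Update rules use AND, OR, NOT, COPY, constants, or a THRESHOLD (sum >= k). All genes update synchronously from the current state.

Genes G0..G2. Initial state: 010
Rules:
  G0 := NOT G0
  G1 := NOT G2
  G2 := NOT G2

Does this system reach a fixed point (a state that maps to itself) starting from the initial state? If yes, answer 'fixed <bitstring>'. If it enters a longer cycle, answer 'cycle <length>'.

Answer: cycle 2

Derivation:
Step 0: 010
Step 1: G0=NOT G0=NOT 0=1 G1=NOT G2=NOT 0=1 G2=NOT G2=NOT 0=1 -> 111
Step 2: G0=NOT G0=NOT 1=0 G1=NOT G2=NOT 1=0 G2=NOT G2=NOT 1=0 -> 000
Step 3: G0=NOT G0=NOT 0=1 G1=NOT G2=NOT 0=1 G2=NOT G2=NOT 0=1 -> 111
Cycle of length 2 starting at step 1 -> no fixed point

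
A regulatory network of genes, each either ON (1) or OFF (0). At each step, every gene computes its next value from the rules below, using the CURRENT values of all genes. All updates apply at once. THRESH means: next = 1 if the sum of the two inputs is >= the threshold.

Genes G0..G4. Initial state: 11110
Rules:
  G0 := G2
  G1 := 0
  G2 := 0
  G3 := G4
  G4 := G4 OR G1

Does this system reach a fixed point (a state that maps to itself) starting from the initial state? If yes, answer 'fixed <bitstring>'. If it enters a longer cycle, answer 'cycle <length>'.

Step 0: 11110
Step 1: G0=G2=1 G1=0(const) G2=0(const) G3=G4=0 G4=G4|G1=0|1=1 -> 10001
Step 2: G0=G2=0 G1=0(const) G2=0(const) G3=G4=1 G4=G4|G1=1|0=1 -> 00011
Step 3: G0=G2=0 G1=0(const) G2=0(const) G3=G4=1 G4=G4|G1=1|0=1 -> 00011
Fixed point reached at step 2: 00011

Answer: fixed 00011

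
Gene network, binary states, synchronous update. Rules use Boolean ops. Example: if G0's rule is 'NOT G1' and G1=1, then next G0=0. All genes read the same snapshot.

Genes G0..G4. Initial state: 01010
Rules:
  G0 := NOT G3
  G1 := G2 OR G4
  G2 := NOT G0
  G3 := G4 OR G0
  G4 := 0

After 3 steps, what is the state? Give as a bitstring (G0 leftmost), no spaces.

Step 1: G0=NOT G3=NOT 1=0 G1=G2|G4=0|0=0 G2=NOT G0=NOT 0=1 G3=G4|G0=0|0=0 G4=0(const) -> 00100
Step 2: G0=NOT G3=NOT 0=1 G1=G2|G4=1|0=1 G2=NOT G0=NOT 0=1 G3=G4|G0=0|0=0 G4=0(const) -> 11100
Step 3: G0=NOT G3=NOT 0=1 G1=G2|G4=1|0=1 G2=NOT G0=NOT 1=0 G3=G4|G0=0|1=1 G4=0(const) -> 11010

11010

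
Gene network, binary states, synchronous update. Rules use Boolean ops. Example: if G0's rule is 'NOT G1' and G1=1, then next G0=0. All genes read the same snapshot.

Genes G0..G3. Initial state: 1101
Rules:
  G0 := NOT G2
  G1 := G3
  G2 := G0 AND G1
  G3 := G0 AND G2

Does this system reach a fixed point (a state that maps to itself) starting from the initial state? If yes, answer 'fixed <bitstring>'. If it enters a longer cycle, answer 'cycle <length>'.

Answer: fixed 1000

Derivation:
Step 0: 1101
Step 1: G0=NOT G2=NOT 0=1 G1=G3=1 G2=G0&G1=1&1=1 G3=G0&G2=1&0=0 -> 1110
Step 2: G0=NOT G2=NOT 1=0 G1=G3=0 G2=G0&G1=1&1=1 G3=G0&G2=1&1=1 -> 0011
Step 3: G0=NOT G2=NOT 1=0 G1=G3=1 G2=G0&G1=0&0=0 G3=G0&G2=0&1=0 -> 0100
Step 4: G0=NOT G2=NOT 0=1 G1=G3=0 G2=G0&G1=0&1=0 G3=G0&G2=0&0=0 -> 1000
Step 5: G0=NOT G2=NOT 0=1 G1=G3=0 G2=G0&G1=1&0=0 G3=G0&G2=1&0=0 -> 1000
Fixed point reached at step 4: 1000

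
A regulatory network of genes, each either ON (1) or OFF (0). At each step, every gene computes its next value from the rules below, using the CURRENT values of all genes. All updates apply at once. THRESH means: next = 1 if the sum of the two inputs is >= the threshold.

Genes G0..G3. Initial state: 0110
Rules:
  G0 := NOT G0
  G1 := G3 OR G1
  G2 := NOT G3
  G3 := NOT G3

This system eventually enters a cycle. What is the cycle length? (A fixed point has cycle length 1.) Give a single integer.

Answer: 2

Derivation:
Step 0: 0110
Step 1: G0=NOT G0=NOT 0=1 G1=G3|G1=0|1=1 G2=NOT G3=NOT 0=1 G3=NOT G3=NOT 0=1 -> 1111
Step 2: G0=NOT G0=NOT 1=0 G1=G3|G1=1|1=1 G2=NOT G3=NOT 1=0 G3=NOT G3=NOT 1=0 -> 0100
Step 3: G0=NOT G0=NOT 0=1 G1=G3|G1=0|1=1 G2=NOT G3=NOT 0=1 G3=NOT G3=NOT 0=1 -> 1111
State from step 3 equals state from step 1 -> cycle length 2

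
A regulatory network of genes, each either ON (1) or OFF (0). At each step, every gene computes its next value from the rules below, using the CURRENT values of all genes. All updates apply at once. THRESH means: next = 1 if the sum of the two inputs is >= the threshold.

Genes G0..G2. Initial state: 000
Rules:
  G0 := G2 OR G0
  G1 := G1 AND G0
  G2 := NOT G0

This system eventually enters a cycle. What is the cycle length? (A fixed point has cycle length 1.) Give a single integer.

Step 0: 000
Step 1: G0=G2|G0=0|0=0 G1=G1&G0=0&0=0 G2=NOT G0=NOT 0=1 -> 001
Step 2: G0=G2|G0=1|0=1 G1=G1&G0=0&0=0 G2=NOT G0=NOT 0=1 -> 101
Step 3: G0=G2|G0=1|1=1 G1=G1&G0=0&1=0 G2=NOT G0=NOT 1=0 -> 100
Step 4: G0=G2|G0=0|1=1 G1=G1&G0=0&1=0 G2=NOT G0=NOT 1=0 -> 100
State from step 4 equals state from step 3 -> cycle length 1

Answer: 1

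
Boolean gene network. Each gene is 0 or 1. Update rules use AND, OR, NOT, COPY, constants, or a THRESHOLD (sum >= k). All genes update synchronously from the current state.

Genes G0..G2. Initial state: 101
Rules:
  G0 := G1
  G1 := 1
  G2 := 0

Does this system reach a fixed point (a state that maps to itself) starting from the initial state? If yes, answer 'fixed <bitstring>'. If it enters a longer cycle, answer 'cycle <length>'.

Answer: fixed 110

Derivation:
Step 0: 101
Step 1: G0=G1=0 G1=1(const) G2=0(const) -> 010
Step 2: G0=G1=1 G1=1(const) G2=0(const) -> 110
Step 3: G0=G1=1 G1=1(const) G2=0(const) -> 110
Fixed point reached at step 2: 110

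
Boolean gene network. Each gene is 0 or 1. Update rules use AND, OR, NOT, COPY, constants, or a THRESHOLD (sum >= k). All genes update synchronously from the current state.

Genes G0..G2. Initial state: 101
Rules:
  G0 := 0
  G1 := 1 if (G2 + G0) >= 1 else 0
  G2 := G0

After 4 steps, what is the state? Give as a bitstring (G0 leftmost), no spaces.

Step 1: G0=0(const) G1=(1+1>=1)=1 G2=G0=1 -> 011
Step 2: G0=0(const) G1=(1+0>=1)=1 G2=G0=0 -> 010
Step 3: G0=0(const) G1=(0+0>=1)=0 G2=G0=0 -> 000
Step 4: G0=0(const) G1=(0+0>=1)=0 G2=G0=0 -> 000

000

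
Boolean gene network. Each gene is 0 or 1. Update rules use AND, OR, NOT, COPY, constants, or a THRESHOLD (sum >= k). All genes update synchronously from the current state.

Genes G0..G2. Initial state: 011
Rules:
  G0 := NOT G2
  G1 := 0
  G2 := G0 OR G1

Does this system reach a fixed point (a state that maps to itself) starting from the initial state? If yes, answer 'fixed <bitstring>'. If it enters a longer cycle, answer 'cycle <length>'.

Answer: cycle 4

Derivation:
Step 0: 011
Step 1: G0=NOT G2=NOT 1=0 G1=0(const) G2=G0|G1=0|1=1 -> 001
Step 2: G0=NOT G2=NOT 1=0 G1=0(const) G2=G0|G1=0|0=0 -> 000
Step 3: G0=NOT G2=NOT 0=1 G1=0(const) G2=G0|G1=0|0=0 -> 100
Step 4: G0=NOT G2=NOT 0=1 G1=0(const) G2=G0|G1=1|0=1 -> 101
Step 5: G0=NOT G2=NOT 1=0 G1=0(const) G2=G0|G1=1|0=1 -> 001
Cycle of length 4 starting at step 1 -> no fixed point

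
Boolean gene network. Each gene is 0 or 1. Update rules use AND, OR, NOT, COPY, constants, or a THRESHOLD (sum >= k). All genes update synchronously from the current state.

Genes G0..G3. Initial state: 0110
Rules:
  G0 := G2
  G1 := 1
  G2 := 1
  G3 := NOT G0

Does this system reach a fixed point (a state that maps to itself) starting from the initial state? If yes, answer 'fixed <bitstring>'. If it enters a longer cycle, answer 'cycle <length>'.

Answer: fixed 1110

Derivation:
Step 0: 0110
Step 1: G0=G2=1 G1=1(const) G2=1(const) G3=NOT G0=NOT 0=1 -> 1111
Step 2: G0=G2=1 G1=1(const) G2=1(const) G3=NOT G0=NOT 1=0 -> 1110
Step 3: G0=G2=1 G1=1(const) G2=1(const) G3=NOT G0=NOT 1=0 -> 1110
Fixed point reached at step 2: 1110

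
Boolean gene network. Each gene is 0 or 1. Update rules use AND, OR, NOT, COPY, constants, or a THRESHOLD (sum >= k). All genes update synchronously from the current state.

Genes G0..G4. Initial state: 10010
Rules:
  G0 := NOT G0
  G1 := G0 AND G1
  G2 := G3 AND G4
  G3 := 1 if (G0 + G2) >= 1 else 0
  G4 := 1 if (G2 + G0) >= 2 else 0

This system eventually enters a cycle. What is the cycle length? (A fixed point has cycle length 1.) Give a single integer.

Step 0: 10010
Step 1: G0=NOT G0=NOT 1=0 G1=G0&G1=1&0=0 G2=G3&G4=1&0=0 G3=(1+0>=1)=1 G4=(0+1>=2)=0 -> 00010
Step 2: G0=NOT G0=NOT 0=1 G1=G0&G1=0&0=0 G2=G3&G4=1&0=0 G3=(0+0>=1)=0 G4=(0+0>=2)=0 -> 10000
Step 3: G0=NOT G0=NOT 1=0 G1=G0&G1=1&0=0 G2=G3&G4=0&0=0 G3=(1+0>=1)=1 G4=(0+1>=2)=0 -> 00010
State from step 3 equals state from step 1 -> cycle length 2

Answer: 2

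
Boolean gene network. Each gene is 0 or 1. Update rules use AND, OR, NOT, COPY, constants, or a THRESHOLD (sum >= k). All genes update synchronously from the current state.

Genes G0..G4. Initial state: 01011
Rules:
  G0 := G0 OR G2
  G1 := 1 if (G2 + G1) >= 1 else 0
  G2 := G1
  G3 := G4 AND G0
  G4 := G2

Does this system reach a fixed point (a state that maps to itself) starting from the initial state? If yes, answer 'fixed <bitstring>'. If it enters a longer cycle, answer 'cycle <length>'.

Answer: fixed 11111

Derivation:
Step 0: 01011
Step 1: G0=G0|G2=0|0=0 G1=(0+1>=1)=1 G2=G1=1 G3=G4&G0=1&0=0 G4=G2=0 -> 01100
Step 2: G0=G0|G2=0|1=1 G1=(1+1>=1)=1 G2=G1=1 G3=G4&G0=0&0=0 G4=G2=1 -> 11101
Step 3: G0=G0|G2=1|1=1 G1=(1+1>=1)=1 G2=G1=1 G3=G4&G0=1&1=1 G4=G2=1 -> 11111
Step 4: G0=G0|G2=1|1=1 G1=(1+1>=1)=1 G2=G1=1 G3=G4&G0=1&1=1 G4=G2=1 -> 11111
Fixed point reached at step 3: 11111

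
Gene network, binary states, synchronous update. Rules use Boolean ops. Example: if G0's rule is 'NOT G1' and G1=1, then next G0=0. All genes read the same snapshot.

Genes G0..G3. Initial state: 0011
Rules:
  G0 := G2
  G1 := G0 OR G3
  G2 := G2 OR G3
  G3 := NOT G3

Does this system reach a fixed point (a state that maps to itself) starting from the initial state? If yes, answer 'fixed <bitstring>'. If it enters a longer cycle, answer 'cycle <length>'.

Answer: cycle 2

Derivation:
Step 0: 0011
Step 1: G0=G2=1 G1=G0|G3=0|1=1 G2=G2|G3=1|1=1 G3=NOT G3=NOT 1=0 -> 1110
Step 2: G0=G2=1 G1=G0|G3=1|0=1 G2=G2|G3=1|0=1 G3=NOT G3=NOT 0=1 -> 1111
Step 3: G0=G2=1 G1=G0|G3=1|1=1 G2=G2|G3=1|1=1 G3=NOT G3=NOT 1=0 -> 1110
Cycle of length 2 starting at step 1 -> no fixed point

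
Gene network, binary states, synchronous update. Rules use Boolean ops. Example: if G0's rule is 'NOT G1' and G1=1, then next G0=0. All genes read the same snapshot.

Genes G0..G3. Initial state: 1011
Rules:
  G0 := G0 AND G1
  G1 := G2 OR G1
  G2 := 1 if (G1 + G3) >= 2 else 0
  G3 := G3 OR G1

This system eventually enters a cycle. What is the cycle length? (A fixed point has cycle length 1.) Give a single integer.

Answer: 1

Derivation:
Step 0: 1011
Step 1: G0=G0&G1=1&0=0 G1=G2|G1=1|0=1 G2=(0+1>=2)=0 G3=G3|G1=1|0=1 -> 0101
Step 2: G0=G0&G1=0&1=0 G1=G2|G1=0|1=1 G2=(1+1>=2)=1 G3=G3|G1=1|1=1 -> 0111
Step 3: G0=G0&G1=0&1=0 G1=G2|G1=1|1=1 G2=(1+1>=2)=1 G3=G3|G1=1|1=1 -> 0111
State from step 3 equals state from step 2 -> cycle length 1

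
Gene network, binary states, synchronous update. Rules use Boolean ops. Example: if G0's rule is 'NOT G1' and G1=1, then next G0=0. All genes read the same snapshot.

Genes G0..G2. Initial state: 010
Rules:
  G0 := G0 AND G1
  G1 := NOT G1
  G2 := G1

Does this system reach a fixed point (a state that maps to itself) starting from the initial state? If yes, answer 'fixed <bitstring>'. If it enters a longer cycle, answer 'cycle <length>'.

Step 0: 010
Step 1: G0=G0&G1=0&1=0 G1=NOT G1=NOT 1=0 G2=G1=1 -> 001
Step 2: G0=G0&G1=0&0=0 G1=NOT G1=NOT 0=1 G2=G1=0 -> 010
Cycle of length 2 starting at step 0 -> no fixed point

Answer: cycle 2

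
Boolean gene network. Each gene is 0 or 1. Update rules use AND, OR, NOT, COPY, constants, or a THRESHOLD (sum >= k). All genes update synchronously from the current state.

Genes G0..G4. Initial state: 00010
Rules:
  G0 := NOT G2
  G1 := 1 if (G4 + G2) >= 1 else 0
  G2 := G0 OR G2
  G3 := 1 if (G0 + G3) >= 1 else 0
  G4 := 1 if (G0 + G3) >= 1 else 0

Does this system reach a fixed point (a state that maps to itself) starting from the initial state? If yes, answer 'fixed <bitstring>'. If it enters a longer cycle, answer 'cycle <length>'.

Answer: fixed 01111

Derivation:
Step 0: 00010
Step 1: G0=NOT G2=NOT 0=1 G1=(0+0>=1)=0 G2=G0|G2=0|0=0 G3=(0+1>=1)=1 G4=(0+1>=1)=1 -> 10011
Step 2: G0=NOT G2=NOT 0=1 G1=(1+0>=1)=1 G2=G0|G2=1|0=1 G3=(1+1>=1)=1 G4=(1+1>=1)=1 -> 11111
Step 3: G0=NOT G2=NOT 1=0 G1=(1+1>=1)=1 G2=G0|G2=1|1=1 G3=(1+1>=1)=1 G4=(1+1>=1)=1 -> 01111
Step 4: G0=NOT G2=NOT 1=0 G1=(1+1>=1)=1 G2=G0|G2=0|1=1 G3=(0+1>=1)=1 G4=(0+1>=1)=1 -> 01111
Fixed point reached at step 3: 01111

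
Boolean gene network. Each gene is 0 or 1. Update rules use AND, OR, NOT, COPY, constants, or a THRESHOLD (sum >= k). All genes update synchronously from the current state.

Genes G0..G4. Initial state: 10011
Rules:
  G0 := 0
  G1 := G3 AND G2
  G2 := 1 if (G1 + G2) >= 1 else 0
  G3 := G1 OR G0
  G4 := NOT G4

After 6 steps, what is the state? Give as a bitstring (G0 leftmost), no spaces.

Step 1: G0=0(const) G1=G3&G2=1&0=0 G2=(0+0>=1)=0 G3=G1|G0=0|1=1 G4=NOT G4=NOT 1=0 -> 00010
Step 2: G0=0(const) G1=G3&G2=1&0=0 G2=(0+0>=1)=0 G3=G1|G0=0|0=0 G4=NOT G4=NOT 0=1 -> 00001
Step 3: G0=0(const) G1=G3&G2=0&0=0 G2=(0+0>=1)=0 G3=G1|G0=0|0=0 G4=NOT G4=NOT 1=0 -> 00000
Step 4: G0=0(const) G1=G3&G2=0&0=0 G2=(0+0>=1)=0 G3=G1|G0=0|0=0 G4=NOT G4=NOT 0=1 -> 00001
Step 5: G0=0(const) G1=G3&G2=0&0=0 G2=(0+0>=1)=0 G3=G1|G0=0|0=0 G4=NOT G4=NOT 1=0 -> 00000
Step 6: G0=0(const) G1=G3&G2=0&0=0 G2=(0+0>=1)=0 G3=G1|G0=0|0=0 G4=NOT G4=NOT 0=1 -> 00001

00001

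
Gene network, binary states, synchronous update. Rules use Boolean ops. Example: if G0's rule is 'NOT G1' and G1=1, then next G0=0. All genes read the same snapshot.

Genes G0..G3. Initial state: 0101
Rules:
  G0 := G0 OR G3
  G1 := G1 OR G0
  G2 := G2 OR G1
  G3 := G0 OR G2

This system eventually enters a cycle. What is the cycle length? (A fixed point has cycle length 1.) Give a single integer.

Answer: 1

Derivation:
Step 0: 0101
Step 1: G0=G0|G3=0|1=1 G1=G1|G0=1|0=1 G2=G2|G1=0|1=1 G3=G0|G2=0|0=0 -> 1110
Step 2: G0=G0|G3=1|0=1 G1=G1|G0=1|1=1 G2=G2|G1=1|1=1 G3=G0|G2=1|1=1 -> 1111
Step 3: G0=G0|G3=1|1=1 G1=G1|G0=1|1=1 G2=G2|G1=1|1=1 G3=G0|G2=1|1=1 -> 1111
State from step 3 equals state from step 2 -> cycle length 1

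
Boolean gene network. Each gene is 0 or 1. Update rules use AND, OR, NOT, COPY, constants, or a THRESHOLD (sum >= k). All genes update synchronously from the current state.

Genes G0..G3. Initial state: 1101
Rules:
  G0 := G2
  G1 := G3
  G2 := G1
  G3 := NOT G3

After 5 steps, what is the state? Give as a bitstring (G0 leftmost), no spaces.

Step 1: G0=G2=0 G1=G3=1 G2=G1=1 G3=NOT G3=NOT 1=0 -> 0110
Step 2: G0=G2=1 G1=G3=0 G2=G1=1 G3=NOT G3=NOT 0=1 -> 1011
Step 3: G0=G2=1 G1=G3=1 G2=G1=0 G3=NOT G3=NOT 1=0 -> 1100
Step 4: G0=G2=0 G1=G3=0 G2=G1=1 G3=NOT G3=NOT 0=1 -> 0011
Step 5: G0=G2=1 G1=G3=1 G2=G1=0 G3=NOT G3=NOT 1=0 -> 1100

1100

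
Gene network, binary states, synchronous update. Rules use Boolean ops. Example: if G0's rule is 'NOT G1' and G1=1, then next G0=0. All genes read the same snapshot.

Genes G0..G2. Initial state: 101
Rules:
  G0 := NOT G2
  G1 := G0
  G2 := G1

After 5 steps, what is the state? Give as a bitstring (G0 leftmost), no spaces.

Step 1: G0=NOT G2=NOT 1=0 G1=G0=1 G2=G1=0 -> 010
Step 2: G0=NOT G2=NOT 0=1 G1=G0=0 G2=G1=1 -> 101
Step 3: G0=NOT G2=NOT 1=0 G1=G0=1 G2=G1=0 -> 010
Step 4: G0=NOT G2=NOT 0=1 G1=G0=0 G2=G1=1 -> 101
Step 5: G0=NOT G2=NOT 1=0 G1=G0=1 G2=G1=0 -> 010

010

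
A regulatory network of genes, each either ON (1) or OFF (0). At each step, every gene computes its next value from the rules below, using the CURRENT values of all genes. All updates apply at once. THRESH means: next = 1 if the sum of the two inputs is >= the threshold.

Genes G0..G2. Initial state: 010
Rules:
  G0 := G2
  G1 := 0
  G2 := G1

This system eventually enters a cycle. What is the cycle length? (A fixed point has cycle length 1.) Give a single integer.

Answer: 1

Derivation:
Step 0: 010
Step 1: G0=G2=0 G1=0(const) G2=G1=1 -> 001
Step 2: G0=G2=1 G1=0(const) G2=G1=0 -> 100
Step 3: G0=G2=0 G1=0(const) G2=G1=0 -> 000
Step 4: G0=G2=0 G1=0(const) G2=G1=0 -> 000
State from step 4 equals state from step 3 -> cycle length 1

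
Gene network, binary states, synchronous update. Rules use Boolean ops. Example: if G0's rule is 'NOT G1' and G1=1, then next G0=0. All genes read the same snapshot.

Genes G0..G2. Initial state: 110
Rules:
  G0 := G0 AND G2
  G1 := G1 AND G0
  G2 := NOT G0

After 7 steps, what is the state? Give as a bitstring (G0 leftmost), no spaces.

Step 1: G0=G0&G2=1&0=0 G1=G1&G0=1&1=1 G2=NOT G0=NOT 1=0 -> 010
Step 2: G0=G0&G2=0&0=0 G1=G1&G0=1&0=0 G2=NOT G0=NOT 0=1 -> 001
Step 3: G0=G0&G2=0&1=0 G1=G1&G0=0&0=0 G2=NOT G0=NOT 0=1 -> 001
Step 4: G0=G0&G2=0&1=0 G1=G1&G0=0&0=0 G2=NOT G0=NOT 0=1 -> 001
Step 5: G0=G0&G2=0&1=0 G1=G1&G0=0&0=0 G2=NOT G0=NOT 0=1 -> 001
Step 6: G0=G0&G2=0&1=0 G1=G1&G0=0&0=0 G2=NOT G0=NOT 0=1 -> 001
Step 7: G0=G0&G2=0&1=0 G1=G1&G0=0&0=0 G2=NOT G0=NOT 0=1 -> 001

001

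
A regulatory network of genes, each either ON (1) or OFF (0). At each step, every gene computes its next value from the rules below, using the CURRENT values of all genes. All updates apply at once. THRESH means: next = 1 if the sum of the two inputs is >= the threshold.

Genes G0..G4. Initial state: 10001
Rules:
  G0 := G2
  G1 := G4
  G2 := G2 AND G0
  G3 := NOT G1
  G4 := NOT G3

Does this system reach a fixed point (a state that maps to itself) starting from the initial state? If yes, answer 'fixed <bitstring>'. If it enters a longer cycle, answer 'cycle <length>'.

Step 0: 10001
Step 1: G0=G2=0 G1=G4=1 G2=G2&G0=0&1=0 G3=NOT G1=NOT 0=1 G4=NOT G3=NOT 0=1 -> 01011
Step 2: G0=G2=0 G1=G4=1 G2=G2&G0=0&0=0 G3=NOT G1=NOT 1=0 G4=NOT G3=NOT 1=0 -> 01000
Step 3: G0=G2=0 G1=G4=0 G2=G2&G0=0&0=0 G3=NOT G1=NOT 1=0 G4=NOT G3=NOT 0=1 -> 00001
Step 4: G0=G2=0 G1=G4=1 G2=G2&G0=0&0=0 G3=NOT G1=NOT 0=1 G4=NOT G3=NOT 0=1 -> 01011
Cycle of length 3 starting at step 1 -> no fixed point

Answer: cycle 3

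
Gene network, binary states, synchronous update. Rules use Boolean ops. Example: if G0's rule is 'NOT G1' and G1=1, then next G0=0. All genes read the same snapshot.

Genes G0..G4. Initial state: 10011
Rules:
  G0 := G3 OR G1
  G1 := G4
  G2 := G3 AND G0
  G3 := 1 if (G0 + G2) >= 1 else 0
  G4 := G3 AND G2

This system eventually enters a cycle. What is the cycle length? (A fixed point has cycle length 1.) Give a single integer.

Step 0: 10011
Step 1: G0=G3|G1=1|0=1 G1=G4=1 G2=G3&G0=1&1=1 G3=(1+0>=1)=1 G4=G3&G2=1&0=0 -> 11110
Step 2: G0=G3|G1=1|1=1 G1=G4=0 G2=G3&G0=1&1=1 G3=(1+1>=1)=1 G4=G3&G2=1&1=1 -> 10111
Step 3: G0=G3|G1=1|0=1 G1=G4=1 G2=G3&G0=1&1=1 G3=(1+1>=1)=1 G4=G3&G2=1&1=1 -> 11111
Step 4: G0=G3|G1=1|1=1 G1=G4=1 G2=G3&G0=1&1=1 G3=(1+1>=1)=1 G4=G3&G2=1&1=1 -> 11111
State from step 4 equals state from step 3 -> cycle length 1

Answer: 1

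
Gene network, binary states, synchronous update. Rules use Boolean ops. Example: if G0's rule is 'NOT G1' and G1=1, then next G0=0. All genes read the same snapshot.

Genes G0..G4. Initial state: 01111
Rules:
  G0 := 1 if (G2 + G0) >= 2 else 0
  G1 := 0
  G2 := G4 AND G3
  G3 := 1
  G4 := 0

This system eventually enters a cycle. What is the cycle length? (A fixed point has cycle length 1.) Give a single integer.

Step 0: 01111
Step 1: G0=(1+0>=2)=0 G1=0(const) G2=G4&G3=1&1=1 G3=1(const) G4=0(const) -> 00110
Step 2: G0=(1+0>=2)=0 G1=0(const) G2=G4&G3=0&1=0 G3=1(const) G4=0(const) -> 00010
Step 3: G0=(0+0>=2)=0 G1=0(const) G2=G4&G3=0&1=0 G3=1(const) G4=0(const) -> 00010
State from step 3 equals state from step 2 -> cycle length 1

Answer: 1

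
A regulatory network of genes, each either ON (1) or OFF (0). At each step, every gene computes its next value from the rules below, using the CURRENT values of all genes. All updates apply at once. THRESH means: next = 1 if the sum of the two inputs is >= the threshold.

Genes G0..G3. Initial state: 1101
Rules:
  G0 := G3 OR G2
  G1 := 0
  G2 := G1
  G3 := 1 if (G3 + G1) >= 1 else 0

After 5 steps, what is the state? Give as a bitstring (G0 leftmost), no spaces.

Step 1: G0=G3|G2=1|0=1 G1=0(const) G2=G1=1 G3=(1+1>=1)=1 -> 1011
Step 2: G0=G3|G2=1|1=1 G1=0(const) G2=G1=0 G3=(1+0>=1)=1 -> 1001
Step 3: G0=G3|G2=1|0=1 G1=0(const) G2=G1=0 G3=(1+0>=1)=1 -> 1001
Step 4: G0=G3|G2=1|0=1 G1=0(const) G2=G1=0 G3=(1+0>=1)=1 -> 1001
Step 5: G0=G3|G2=1|0=1 G1=0(const) G2=G1=0 G3=(1+0>=1)=1 -> 1001

1001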